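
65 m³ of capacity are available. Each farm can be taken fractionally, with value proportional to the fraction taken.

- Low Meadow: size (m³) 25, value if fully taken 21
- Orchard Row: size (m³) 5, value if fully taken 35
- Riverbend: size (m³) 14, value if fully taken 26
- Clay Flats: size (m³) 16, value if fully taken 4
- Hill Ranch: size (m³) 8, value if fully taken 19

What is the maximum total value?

Sort by value density: Orchard Row 35/5≈7, Hill Ranch 19/8≈2.38, Riverbend 26/14≈1.86, Low Meadow 21/25≈0.84, Clay Flats 4/16≈0.25.
All 5 m³ of Orchard Row fit (value 35) ; 60 remain.
Hill Ranch: take in full, 8 m³ for value 19 ; 52 left.
Riverbend: take in full, 14 m³ for value 26 ; 38 left.
Take all of Low Meadow (25 m³, value 21) ; 13 m³ left.
13 m³ left: a 13/16 share of Clay Flats gives 4×13/16 = 3.25.
Total value = 104.25.

104.25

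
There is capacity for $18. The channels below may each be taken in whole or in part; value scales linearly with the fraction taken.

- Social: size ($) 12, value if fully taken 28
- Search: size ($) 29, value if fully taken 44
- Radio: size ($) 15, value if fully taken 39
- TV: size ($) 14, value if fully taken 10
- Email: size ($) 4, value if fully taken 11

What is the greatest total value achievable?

Rank by value-to-size ratio: Email 11/4≈2.75, Radio 39/15≈2.6, Social 28/12≈2.33, Search 44/29≈1.52, TV 10/14≈0.714.
Take all of Email (4 $, value 11) → 14 $ left.
Fill the last 14 $ with part of Radio: 14/15 of it earns 36.4.
Total value = 47.4.

47.4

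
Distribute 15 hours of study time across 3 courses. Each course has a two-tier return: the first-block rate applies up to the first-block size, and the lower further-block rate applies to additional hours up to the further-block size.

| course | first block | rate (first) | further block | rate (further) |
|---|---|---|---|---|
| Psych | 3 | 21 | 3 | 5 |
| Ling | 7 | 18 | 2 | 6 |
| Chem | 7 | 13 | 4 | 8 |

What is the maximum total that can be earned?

254

Order all 6 blocks by rate: Psych/tier1 21 > Ling/tier1 18 > Chem/tier1 13 > Chem/tier2 8 > Ling/tier2 6 > Psych/tier2 5.
Psych/tier1 (21): +3 ; 12 left.
Ling tier1 at 18: fill all 7 ; 5 left.
Chem/tier1: +5 of 7 at 13; pool empty.
Total = 21×3 + 18×7 + 13×5 = 254.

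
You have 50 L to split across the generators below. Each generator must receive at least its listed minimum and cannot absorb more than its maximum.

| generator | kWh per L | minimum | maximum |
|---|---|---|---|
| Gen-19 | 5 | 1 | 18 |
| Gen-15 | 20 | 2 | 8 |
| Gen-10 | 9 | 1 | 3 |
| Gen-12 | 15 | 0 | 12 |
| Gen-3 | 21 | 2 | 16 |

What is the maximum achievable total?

758

Meeting every minimum uses 1+2+1+0+2 = 6 L, leaving 44.
Rank by kWh per L: Gen-3 21 > Gen-15 20 > Gen-12 15 > Gen-10 9 > Gen-19 5.
Gen-3: +14 to 16 (cap) — 30 left.
Gen-15: +6 to 8 (cap) — 24 left.
Give Gen-12 12 more to hit its cap of 12 — 12 left.
Gen-10: +2 to 3 (cap) — 10 left.
Gen-19: +10 (room for 17) → 11. Pool exhausted.
Total = 5×11 + 20×8 + 9×3 + 15×12 + 21×16 = 758.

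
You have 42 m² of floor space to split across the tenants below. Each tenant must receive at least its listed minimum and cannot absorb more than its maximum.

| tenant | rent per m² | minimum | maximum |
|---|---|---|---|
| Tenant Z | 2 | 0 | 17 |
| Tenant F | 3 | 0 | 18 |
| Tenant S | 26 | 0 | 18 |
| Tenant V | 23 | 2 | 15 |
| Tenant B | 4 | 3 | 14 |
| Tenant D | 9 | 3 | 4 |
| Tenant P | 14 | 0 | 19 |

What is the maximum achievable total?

894

Meeting every minimum uses 0+0+0+2+3+3+0 = 8 m², leaving 34.
Highest rent per m² first: Tenant S 26 > Tenant V 23 > Tenant P 14 > Tenant D 9 > Tenant B 4 > Tenant F 3 > Tenant Z 2.
Tenant S: +18 to 18 (cap) → 16 left.
Give Tenant V 13 more to hit its cap of 15 → 3 left.
Tenant P: +3 (room for 19) → 3. Pool exhausted.
Total = 26×18 + 23×15 + 4×3 + 9×3 + 14×3 = 894.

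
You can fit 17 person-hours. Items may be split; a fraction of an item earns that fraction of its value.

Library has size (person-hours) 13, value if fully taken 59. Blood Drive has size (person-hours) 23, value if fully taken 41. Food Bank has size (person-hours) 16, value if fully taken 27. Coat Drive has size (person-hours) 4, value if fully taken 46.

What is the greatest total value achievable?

Sort by value density: Coat Drive 46/4≈11.5, Library 59/13≈4.54, Blood Drive 41/23≈1.78, Food Bank 27/16≈1.69.
Take all of Coat Drive (4 person-hours, value 46) — 13 person-hours left.
Take all of Library (13 person-hours, value 59) — 0 person-hours left.
Total value = 105.

105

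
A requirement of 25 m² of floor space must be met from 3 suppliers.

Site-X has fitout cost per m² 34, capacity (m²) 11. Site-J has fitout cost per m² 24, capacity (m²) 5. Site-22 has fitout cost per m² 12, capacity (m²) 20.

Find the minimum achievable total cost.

360

Fill from the cheapest supplier first.
Site-22 (12): use full 20 → 5 m² to go.
Take 5 from Site-J at 24 → need 0 more.
Site-X: unused.
Cost = 20×12 + 5×24 = 360.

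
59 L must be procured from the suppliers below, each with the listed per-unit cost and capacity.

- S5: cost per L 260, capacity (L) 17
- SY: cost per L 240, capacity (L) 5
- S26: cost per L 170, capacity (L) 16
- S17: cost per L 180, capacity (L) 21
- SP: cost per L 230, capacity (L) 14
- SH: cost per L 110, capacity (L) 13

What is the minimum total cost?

Use suppliers in increasing cost order.
SH (110): use full 13 → 46 L to go.
Take 16 from S26 at 170 → need 30 more.
S17 at 180: take all 21 L → 9 still needed.
SP (230): take the remaining 9 → done.
SY, S5: unused.
Cost = 13×110 + 16×170 + 21×180 + 9×230 = 10000.

10000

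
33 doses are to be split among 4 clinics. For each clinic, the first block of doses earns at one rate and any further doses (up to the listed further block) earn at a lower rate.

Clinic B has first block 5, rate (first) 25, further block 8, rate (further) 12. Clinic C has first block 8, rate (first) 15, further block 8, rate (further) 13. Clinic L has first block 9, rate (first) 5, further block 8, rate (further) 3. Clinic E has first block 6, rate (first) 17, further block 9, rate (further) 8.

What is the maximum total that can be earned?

Order all 8 blocks by rate: Clinic B/first 25 > Clinic E/first 17 > Clinic C/first 15 > Clinic C/second 13 > Clinic B/second 12 > Clinic E/second 8 > Clinic L/first 5 > Clinic L/second 3.
Clinic B first at 25: fill all 5 ; 28 left.
Fill Clinic E first block (6 at 17) ; 22 left.
Clinic C first at 15: fill all 8 ; 14 left.
Fill Clinic C second block (8 at 13) ; 6 left.
6 remain; put them into Clinic B second at 12.
Total = 25×5 + 17×6 + 15×8 + 13×8 + 12×6 = 523.

523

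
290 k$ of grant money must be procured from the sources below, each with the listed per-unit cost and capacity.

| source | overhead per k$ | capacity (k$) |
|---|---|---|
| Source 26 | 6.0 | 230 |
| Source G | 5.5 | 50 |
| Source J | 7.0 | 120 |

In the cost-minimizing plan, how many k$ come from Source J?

10

Fill from the cheapest source first.
Source G at 5.5: take all 50 k$ → 240 still needed.
Source 26 (6.0): use full 230 → 10 k$ to go.
Source J at 7.0: take 10 of its 120 → requirement met.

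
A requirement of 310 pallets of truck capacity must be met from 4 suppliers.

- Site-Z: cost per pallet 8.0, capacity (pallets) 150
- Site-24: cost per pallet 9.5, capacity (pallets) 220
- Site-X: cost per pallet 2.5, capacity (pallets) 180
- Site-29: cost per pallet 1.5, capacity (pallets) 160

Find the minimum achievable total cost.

Use suppliers in increasing cost order.
Take 160 from Site-29 at 1.5 → need 150 more.
Site-X (2.5): take the remaining 150 → done.
Site-Z, Site-24: unused.
Cost = 160×1.5 + 150×2.5 = 615.

615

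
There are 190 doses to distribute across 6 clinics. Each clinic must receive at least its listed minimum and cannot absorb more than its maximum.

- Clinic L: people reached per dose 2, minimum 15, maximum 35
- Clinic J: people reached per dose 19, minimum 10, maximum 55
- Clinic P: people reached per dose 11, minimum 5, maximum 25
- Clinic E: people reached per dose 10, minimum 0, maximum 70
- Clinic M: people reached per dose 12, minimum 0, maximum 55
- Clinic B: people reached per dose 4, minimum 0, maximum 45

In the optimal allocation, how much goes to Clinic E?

40

Meeting every minimum uses 15+10+5+0+0+0 = 30 doses, leaving 160.
Order the clinics by people reached per dose: Clinic J 19 > Clinic M 12 > Clinic P 11 > Clinic E 10 > Clinic B 4 > Clinic L 2.
Clinic J takes 45 more to reach its cap of 55 — 115 left.
Clinic M takes 55 more to reach its cap of 55 — 60 left.
Give Clinic P 20 more to hit its cap of 25 — 40 left.
Clinic E: +40 (room for 70) → 40. Pool exhausted.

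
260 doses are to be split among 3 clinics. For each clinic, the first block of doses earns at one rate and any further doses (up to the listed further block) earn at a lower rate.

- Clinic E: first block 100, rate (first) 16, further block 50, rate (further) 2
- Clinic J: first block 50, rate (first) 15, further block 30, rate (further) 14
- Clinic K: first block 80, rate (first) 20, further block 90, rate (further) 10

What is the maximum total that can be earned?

4370

Order all 6 blocks by rate: Clinic K/first 20 > Clinic E/first 16 > Clinic J/first 15 > Clinic J/second 14 > Clinic K/second 10 > Clinic E/second 2.
Fill Clinic K first block (80 at 20) — 180 left.
Fill Clinic E first block (100 at 16) — 80 left.
Fill Clinic J first block (50 at 15) — 30 left.
Fill Clinic J second block (30 at 14) — 0 left.
Total = 20×80 + 16×100 + 15×50 + 14×30 = 4370.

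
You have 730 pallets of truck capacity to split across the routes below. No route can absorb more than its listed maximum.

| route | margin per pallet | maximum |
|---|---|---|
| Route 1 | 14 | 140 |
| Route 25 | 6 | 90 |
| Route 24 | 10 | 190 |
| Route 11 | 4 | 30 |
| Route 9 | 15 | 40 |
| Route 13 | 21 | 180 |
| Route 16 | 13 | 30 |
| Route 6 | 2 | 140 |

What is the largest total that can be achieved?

Rank by margin per pallet: Route 13 21 > Route 9 15 > Route 1 14 > Route 16 13 > Route 24 10 > Route 25 6 > Route 11 4 > Route 6 2.
Give Route 13 180 to hit its cap of 180 ; 550 left.
Give Route 9 40 to hit its cap of 40 ; 510 left.
Give Route 1 140 to hit its cap of 140 ; 370 left.
Route 16: +30 to 30 (cap) ; 340 left.
Give Route 24 190 to hit its cap of 190 ; 150 left.
Route 25: +90 to 90 (cap) ; 60 left.
Route 11: +30 to 30 (cap) ; 30 left.
Route 6: +30 (room for 140) → 30. Pool exhausted.
Total = 14×140 + 6×90 + 10×190 + 4×30 + 15×40 + 21×180 + 13×30 + 2×30 = 9350.

9350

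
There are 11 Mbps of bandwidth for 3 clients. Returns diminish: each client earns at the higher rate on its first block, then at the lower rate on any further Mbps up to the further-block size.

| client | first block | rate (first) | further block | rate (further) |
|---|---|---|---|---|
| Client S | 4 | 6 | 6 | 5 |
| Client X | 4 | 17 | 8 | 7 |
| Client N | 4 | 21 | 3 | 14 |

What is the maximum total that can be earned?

Treat each block as its own option and order by rate: Client N/T1 21 > Client X/T1 17 > Client N/T2 14 > Client X/T2 7 > Client S/T1 6 > Client S/T2 5.
Fill Client N T1 block (4 at 21) — 7 left.
Client X T1 at 17: fill all 4 — 3 left.
Fill Client N T2 block (3 at 14) — 0 left.
Total = 21×4 + 17×4 + 14×3 = 194.

194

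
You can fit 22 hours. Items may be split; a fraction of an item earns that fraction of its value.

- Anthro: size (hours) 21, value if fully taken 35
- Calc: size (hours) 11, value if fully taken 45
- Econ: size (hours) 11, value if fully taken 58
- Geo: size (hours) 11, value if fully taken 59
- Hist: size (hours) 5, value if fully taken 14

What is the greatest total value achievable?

Rank by value-to-size ratio: Geo 59/11≈5.36, Econ 58/11≈5.27, Calc 45/11≈4.09, Hist 14/5≈2.8, Anthro 35/21≈1.67.
Geo: take in full, 11 hours for value 59 ; 11 left.
Take all of Econ (11 hours, value 58) ; 0 hours left.
Total value = 117.

117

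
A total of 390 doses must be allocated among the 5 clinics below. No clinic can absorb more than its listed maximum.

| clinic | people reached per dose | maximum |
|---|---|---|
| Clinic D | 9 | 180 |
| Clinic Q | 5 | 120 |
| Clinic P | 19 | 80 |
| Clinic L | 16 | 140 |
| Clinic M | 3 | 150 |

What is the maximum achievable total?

Rank by people reached per dose: Clinic P 19 > Clinic L 16 > Clinic D 9 > Clinic Q 5 > Clinic M 3.
Give Clinic P 80 to hit its cap of 80 ; 310 left.
Give Clinic L 140 to hit its cap of 140 ; 170 left.
Clinic D: +170 (room for 180) → 170. Pool exhausted.
Total = 9×170 + 19×80 + 16×140 = 5290.

5290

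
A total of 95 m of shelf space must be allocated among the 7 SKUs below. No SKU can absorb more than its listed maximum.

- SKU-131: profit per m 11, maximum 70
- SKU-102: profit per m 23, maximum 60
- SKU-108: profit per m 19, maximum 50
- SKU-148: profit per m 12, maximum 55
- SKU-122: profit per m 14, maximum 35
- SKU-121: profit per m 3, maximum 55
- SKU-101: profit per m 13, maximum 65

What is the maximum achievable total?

2045

Rank by profit per m: SKU-102 23 > SKU-108 19 > SKU-122 14 > SKU-101 13 > SKU-148 12 > SKU-131 11 > SKU-121 3.
Give SKU-102 60 to hit its cap of 60 — 35 left.
Only 35 left; SKU-108 takes them to reach 35.
Total = 23×60 + 19×35 = 2045.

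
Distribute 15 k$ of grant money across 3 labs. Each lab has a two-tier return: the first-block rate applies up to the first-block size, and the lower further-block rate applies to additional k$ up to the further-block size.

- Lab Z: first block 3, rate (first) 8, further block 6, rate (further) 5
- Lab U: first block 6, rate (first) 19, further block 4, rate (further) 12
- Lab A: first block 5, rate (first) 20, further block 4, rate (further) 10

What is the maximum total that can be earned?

262

Order all 6 blocks by rate: Lab A/T1 20 > Lab U/T1 19 > Lab U/T2 12 > Lab A/T2 10 > Lab Z/T1 8 > Lab Z/T2 5.
Lab A/T1 (20): +5 → 10 left.
Fill Lab U T1 block (6 at 19) → 4 left.
Lab U/T2 (12): +4 → 0 left.
Total = 20×5 + 19×6 + 12×4 = 262.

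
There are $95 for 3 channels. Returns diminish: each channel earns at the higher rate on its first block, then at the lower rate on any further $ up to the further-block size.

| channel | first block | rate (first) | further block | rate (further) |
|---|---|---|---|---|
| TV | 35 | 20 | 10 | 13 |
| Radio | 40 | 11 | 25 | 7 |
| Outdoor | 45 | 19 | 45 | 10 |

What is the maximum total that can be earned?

1740

Rank every tier by rate: TV/tier1 20 > Outdoor/tier1 19 > TV/tier2 13 > Radio/tier1 11 > Outdoor/tier2 10 > Radio/tier2 7.
Fill TV tier1 block (35 at 20) → 60 left.
Outdoor tier1 at 19: fill all 45 → 15 left.
TV/tier2 (13): +10 → 5 left.
Radio tier1 at 11: only 5 left, fill 5.
Total = 20×35 + 19×45 + 13×10 + 11×5 = 1740.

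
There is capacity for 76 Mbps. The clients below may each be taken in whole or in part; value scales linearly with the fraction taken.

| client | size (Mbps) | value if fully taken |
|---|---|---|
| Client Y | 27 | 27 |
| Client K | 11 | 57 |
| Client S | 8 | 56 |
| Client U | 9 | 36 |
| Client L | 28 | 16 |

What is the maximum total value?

Sort by value density: Client S 56/8≈7, Client K 57/11≈5.18, Client U 36/9≈4, Client Y 27/27≈1, Client L 16/28≈0.571.
Take all of Client S (8 Mbps, value 56) → 68 Mbps left.
Take all of Client K (11 Mbps, value 57) → 57 Mbps left.
Client U: take in full, 9 Mbps for value 36 → 48 left.
Client Y: take in full, 27 Mbps for value 27 → 21 left.
Only 21 Mbps remain; take 21/28 of Client L for value 16×21/28 = 12.
Total value = 188.

188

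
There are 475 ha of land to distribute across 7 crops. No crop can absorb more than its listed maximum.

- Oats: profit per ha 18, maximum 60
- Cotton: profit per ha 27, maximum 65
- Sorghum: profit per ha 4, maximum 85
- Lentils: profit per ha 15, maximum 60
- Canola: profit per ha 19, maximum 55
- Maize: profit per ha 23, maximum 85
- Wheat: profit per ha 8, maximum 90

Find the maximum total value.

7695

Rank by profit per ha: Cotton 27 > Maize 23 > Canola 19 > Oats 18 > Lentils 15 > Wheat 8 > Sorghum 4.
Cotton takes 65 to reach its cap of 65 ; 410 left.
Maize: +85 to 85 (cap) ; 325 left.
Canola takes 55 to reach its cap of 55 ; 270 left.
Oats takes 60 to reach its cap of 60 ; 210 left.
Lentils takes 60 to reach its cap of 60 ; 150 left.
Give Wheat 90 to hit its cap of 90 ; 60 left.
Sorghum has room for 85 but only 60 remain, so it gets 60.
Total = 18×60 + 27×65 + 4×60 + 15×60 + 19×55 + 23×85 + 8×90 = 7695.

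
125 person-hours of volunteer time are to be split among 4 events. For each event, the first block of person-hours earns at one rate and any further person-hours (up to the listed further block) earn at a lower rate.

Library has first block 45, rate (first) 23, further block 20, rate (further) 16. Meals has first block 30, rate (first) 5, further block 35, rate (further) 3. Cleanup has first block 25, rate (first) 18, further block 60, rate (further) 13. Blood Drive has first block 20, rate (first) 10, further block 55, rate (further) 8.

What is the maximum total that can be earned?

Rank every tier by rate: Library/first 23 > Cleanup/first 18 > Library/second 16 > Cleanup/second 13 > Blood Drive/first 10 > Blood Drive/second 8 > Meals/first 5 > Meals/second 3.
Fill Library first block (45 at 23) — 80 left.
Cleanup/first (18): +25 — 55 left.
Fill Library second block (20 at 16) — 35 left.
35 remain; put them into Cleanup second at 13.
Total = 23×45 + 18×25 + 16×20 + 13×35 = 2260.

2260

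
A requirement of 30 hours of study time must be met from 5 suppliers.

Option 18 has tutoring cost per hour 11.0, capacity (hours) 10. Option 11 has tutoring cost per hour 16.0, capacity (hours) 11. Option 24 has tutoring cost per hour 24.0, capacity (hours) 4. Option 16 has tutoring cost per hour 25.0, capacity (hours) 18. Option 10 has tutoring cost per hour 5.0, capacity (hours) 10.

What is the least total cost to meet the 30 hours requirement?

Cheapest first:
Option 10 (5.0): use full 10 — 20 hours to go.
Option 18 at 11.0: take all 10 hours — 10 still needed.
Take 10 from Option 11 at 16.0 to finish.
Option 24, Option 16: unused.
Cost = 10×5.0 + 10×11.0 + 10×16.0 = 320.

320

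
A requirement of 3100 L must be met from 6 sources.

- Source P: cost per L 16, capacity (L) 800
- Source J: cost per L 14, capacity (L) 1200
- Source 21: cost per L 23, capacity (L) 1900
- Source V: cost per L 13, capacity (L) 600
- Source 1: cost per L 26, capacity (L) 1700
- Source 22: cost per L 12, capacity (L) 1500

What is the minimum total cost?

39800

Fill from the cheapest source first.
Source 22 (12): use full 1500 → 1600 L to go.
Source V at 13: take all 600 L → 1000 still needed.
Take 1000 from Source J at 14 to finish.
Source P, Source 21, Source 1: unused.
Cost = 1500×12 + 600×13 + 1000×14 = 39800.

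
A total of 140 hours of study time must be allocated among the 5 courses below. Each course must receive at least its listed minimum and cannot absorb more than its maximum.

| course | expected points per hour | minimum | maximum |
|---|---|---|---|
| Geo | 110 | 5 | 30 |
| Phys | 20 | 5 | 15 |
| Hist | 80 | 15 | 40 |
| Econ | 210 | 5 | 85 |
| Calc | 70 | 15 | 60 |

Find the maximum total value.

Meeting every minimum uses 5+5+15+5+15 = 45 hours, leaving 95.
Rank by expected points per hour: Econ 210 > Geo 110 > Hist 80 > Calc 70 > Phys 20.
Econ takes 80 more to reach its cap of 85 — 15 left.
Geo: +15 (room for 25) → 20. Pool exhausted.
Total = 110×20 + 20×5 + 80×15 + 210×85 + 70×15 = 22400.

22400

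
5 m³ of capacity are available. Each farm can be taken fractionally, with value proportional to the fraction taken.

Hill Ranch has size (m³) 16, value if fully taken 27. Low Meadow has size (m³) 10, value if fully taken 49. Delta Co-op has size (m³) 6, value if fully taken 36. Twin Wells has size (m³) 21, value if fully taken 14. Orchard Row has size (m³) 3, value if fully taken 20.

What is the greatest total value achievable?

32

Rank by value-to-size ratio: Orchard Row 20/3≈6.67, Delta Co-op 36/6≈6, Low Meadow 49/10≈4.9, Hill Ranch 27/16≈1.69, Twin Wells 14/21≈0.667.
Orchard Row: take in full, 3 m³ for value 20 ; 2 left.
Only 2 m³ remain; take 2/6 of Delta Co-op for value 36×2/6 = 12.
Total value = 32.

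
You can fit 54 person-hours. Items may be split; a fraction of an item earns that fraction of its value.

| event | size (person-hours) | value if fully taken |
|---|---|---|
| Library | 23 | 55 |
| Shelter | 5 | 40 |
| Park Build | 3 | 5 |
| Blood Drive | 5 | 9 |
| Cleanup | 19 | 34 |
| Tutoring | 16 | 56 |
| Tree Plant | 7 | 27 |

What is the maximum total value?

183.4

Rank by value-to-size ratio: Shelter 40/5≈8, Tree Plant 27/7≈3.86, Tutoring 56/16≈3.5, Library 55/23≈2.39, Blood Drive 9/5≈1.8, Cleanup 34/19≈1.79, Park Build 5/3≈1.67.
All 5 person-hours of Shelter fit (value 40) — 49 remain.
All 7 person-hours of Tree Plant fit (value 27) — 42 remain.
Take all of Tutoring (16 person-hours, value 56) — 26 person-hours left.
Take all of Library (23 person-hours, value 55) — 3 person-hours left.
3 person-hours left: a 3/5 share of Blood Drive gives 9×3/5 = 5.4.
Total value = 183.4.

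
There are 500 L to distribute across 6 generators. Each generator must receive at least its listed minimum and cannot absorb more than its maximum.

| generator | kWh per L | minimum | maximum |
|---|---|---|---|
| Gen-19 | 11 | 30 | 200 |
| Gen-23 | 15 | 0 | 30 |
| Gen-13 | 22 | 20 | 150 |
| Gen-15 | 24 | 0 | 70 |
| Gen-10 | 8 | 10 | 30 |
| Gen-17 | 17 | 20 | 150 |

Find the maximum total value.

Meeting every minimum uses 30+0+20+0+10+20 = 80 L, leaving 420.
Rank by kWh per L: Gen-15 24 > Gen-13 22 > Gen-17 17 > Gen-23 15 > Gen-19 11 > Gen-10 8.
Gen-15 takes 70 more to reach its cap of 70 — 350 left.
Gen-13 takes 130 more to reach its cap of 150 — 220 left.
Gen-17: +130 to 150 (cap) — 90 left.
Gen-23 takes 30 more to reach its cap of 30 — 60 left.
Gen-19: +60 (room for 170) → 90. Pool exhausted.
Total = 11×90 + 15×30 + 22×150 + 24×70 + 8×10 + 17×150 = 9050.

9050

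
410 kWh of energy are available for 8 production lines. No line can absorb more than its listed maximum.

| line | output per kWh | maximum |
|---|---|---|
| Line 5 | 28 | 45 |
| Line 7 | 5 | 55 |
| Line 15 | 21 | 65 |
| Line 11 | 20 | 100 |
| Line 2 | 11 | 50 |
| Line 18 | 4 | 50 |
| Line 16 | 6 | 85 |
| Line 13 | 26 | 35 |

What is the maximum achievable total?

Order the production lines by output per kWh: Line 5 28 > Line 13 26 > Line 15 21 > Line 11 20 > Line 2 11 > Line 16 6 > Line 7 5 > Line 18 4.
Give Line 5 45 to hit its cap of 45 — 365 left.
Line 13: +35 to 35 (cap) — 330 left.
Give Line 15 65 to hit its cap of 65 — 265 left.
Line 11 takes 100 to reach its cap of 100 — 165 left.
Give Line 2 50 to hit its cap of 50 — 115 left.
Line 16: +85 to 85 (cap) — 30 left.
Only 30 left; Line 7 takes them to reach 30.
Total = 28×45 + 5×30 + 21×65 + 20×100 + 11×50 + 6×85 + 26×35 = 6745.

6745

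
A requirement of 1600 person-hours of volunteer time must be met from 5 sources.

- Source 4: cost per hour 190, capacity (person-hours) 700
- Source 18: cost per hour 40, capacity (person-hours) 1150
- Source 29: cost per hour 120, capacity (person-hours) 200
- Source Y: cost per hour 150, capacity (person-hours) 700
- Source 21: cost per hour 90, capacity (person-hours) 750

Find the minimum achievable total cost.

Cheapest first:
Source 18 (40): use full 1150 → 450 person-hours to go.
Source 21 (90): take the remaining 450 → done.
Source 29, Source Y, Source 4: unused.
Cost = 1150×40 + 450×90 = 86500.

86500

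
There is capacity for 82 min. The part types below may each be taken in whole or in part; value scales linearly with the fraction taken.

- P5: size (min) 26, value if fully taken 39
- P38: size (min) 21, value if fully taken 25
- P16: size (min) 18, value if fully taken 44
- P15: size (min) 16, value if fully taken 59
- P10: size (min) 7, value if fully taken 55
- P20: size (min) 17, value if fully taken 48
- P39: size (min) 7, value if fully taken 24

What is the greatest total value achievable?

Best value per unit of size first: P10 55/7≈7.86, P15 59/16≈3.69, P39 24/7≈3.43, P20 48/17≈2.82, P16 44/18≈2.44, P5 39/26≈1.5, P38 25/21≈1.19.
P10: take in full, 7 min for value 55 → 75 left.
All 16 min of P15 fit (value 59) → 59 remain.
All 7 min of P39 fit (value 24) → 52 remain.
P20: take in full, 17 min for value 48 → 35 left.
P16: take in full, 18 min for value 44 → 17 left.
Only 17 min remain; take 17/26 of P5 for value 39×17/26 = 25.5.
Total value = 255.5.

255.5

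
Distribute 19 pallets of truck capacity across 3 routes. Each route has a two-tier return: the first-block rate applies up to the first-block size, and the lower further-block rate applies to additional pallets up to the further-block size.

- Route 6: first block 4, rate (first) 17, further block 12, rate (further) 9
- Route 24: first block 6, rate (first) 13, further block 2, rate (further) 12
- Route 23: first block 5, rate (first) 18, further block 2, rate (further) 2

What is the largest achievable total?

Treat each block as its own option and order by rate: Route 23/tier1 18 > Route 6/tier1 17 > Route 24/tier1 13 > Route 24/tier2 12 > Route 6/tier2 9 > Route 23/tier2 2.
Fill Route 23 tier1 block (5 at 18) — 14 left.
Fill Route 6 tier1 block (4 at 17) — 10 left.
Route 24/tier1 (13): +6 — 4 left.
Fill Route 24 tier2 block (2 at 12) — 2 left.
Route 6 tier2 at 9: only 2 left, fill 2.
Total = 18×5 + 17×4 + 13×6 + 12×2 + 9×2 = 278.

278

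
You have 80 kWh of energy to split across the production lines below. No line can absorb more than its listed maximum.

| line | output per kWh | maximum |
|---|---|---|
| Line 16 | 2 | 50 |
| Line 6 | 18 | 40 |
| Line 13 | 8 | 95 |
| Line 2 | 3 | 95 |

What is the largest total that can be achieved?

1040

Highest output per kWh first: Line 6 18 > Line 13 8 > Line 2 3 > Line 16 2.
Line 6: +40 to 40 (cap) — 40 left.
Only 40 left; Line 13 takes them to reach 40.
Total = 18×40 + 8×40 = 1040.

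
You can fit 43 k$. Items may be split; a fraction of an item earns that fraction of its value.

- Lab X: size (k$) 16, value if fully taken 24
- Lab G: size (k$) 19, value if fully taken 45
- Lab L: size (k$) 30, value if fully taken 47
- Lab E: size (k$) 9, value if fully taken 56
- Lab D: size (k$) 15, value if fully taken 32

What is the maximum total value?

Sort by value density: Lab E 56/9≈6.22, Lab G 45/19≈2.37, Lab D 32/15≈2.13, Lab L 47/30≈1.57, Lab X 24/16≈1.5.
Take all of Lab E (9 k$, value 56) — 34 k$ left.
Lab G: take in full, 19 k$ for value 45 — 15 left.
Take all of Lab D (15 k$, value 32) — 0 k$ left.
Total value = 133.

133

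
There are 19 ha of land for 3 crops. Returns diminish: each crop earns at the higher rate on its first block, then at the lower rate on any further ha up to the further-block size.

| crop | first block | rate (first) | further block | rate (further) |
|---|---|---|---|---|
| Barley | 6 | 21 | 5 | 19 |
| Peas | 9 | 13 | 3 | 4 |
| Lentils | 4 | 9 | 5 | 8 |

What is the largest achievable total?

Treat each block as its own option and order by rate: Barley/first 21 > Barley/second 19 > Peas/first 13 > Lentils/first 9 > Lentils/second 8 > Peas/second 4.
Barley/first (21): +6 ; 13 left.
Barley second at 19: fill all 5 ; 8 left.
Peas/first: +8 of 9 at 13; pool empty.
Total = 21×6 + 19×5 + 13×8 = 325.

325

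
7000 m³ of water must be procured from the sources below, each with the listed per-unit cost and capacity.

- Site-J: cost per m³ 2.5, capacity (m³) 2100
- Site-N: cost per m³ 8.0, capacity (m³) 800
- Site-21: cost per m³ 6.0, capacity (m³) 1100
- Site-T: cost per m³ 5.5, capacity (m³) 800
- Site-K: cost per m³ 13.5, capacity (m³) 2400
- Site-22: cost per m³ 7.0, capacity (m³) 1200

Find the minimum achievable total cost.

44550

Use sources in increasing cost order.
Site-J at 2.5: take all 2100 m³ — 4900 still needed.
Site-T (5.5): use full 800 — 4100 m³ to go.
Site-21 at 6.0: take all 1100 m³ — 3000 still needed.
Take 1200 from Site-22 at 7.0 — need 1800 more.
Site-N at 8.0: take all 800 m³ — 1000 still needed.
Site-K (13.5): take the remaining 1000 — done.
Cost = 2100×2.5 + 800×5.5 + 1100×6.0 + 1200×7.0 + 800×8.0 + 1000×13.5 = 44550.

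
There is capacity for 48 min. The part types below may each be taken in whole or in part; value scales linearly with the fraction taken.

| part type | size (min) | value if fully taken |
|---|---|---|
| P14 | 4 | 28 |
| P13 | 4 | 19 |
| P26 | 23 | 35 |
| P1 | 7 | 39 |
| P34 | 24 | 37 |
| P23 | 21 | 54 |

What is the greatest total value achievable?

Best value per unit of size first: P14 28/4≈7, P1 39/7≈5.57, P13 19/4≈4.75, P23 54/21≈2.57, P34 37/24≈1.54, P26 35/23≈1.52.
Take all of P14 (4 min, value 28) → 44 min left.
All 7 min of P1 fit (value 39) → 37 remain.
P13: take in full, 4 min for value 19 → 33 left.
Take all of P23 (21 min, value 54) → 12 min left.
Only 12 min remain; take 12/24 of P34 for value 37×12/24 = 18.5.
Total value = 158.5.

158.5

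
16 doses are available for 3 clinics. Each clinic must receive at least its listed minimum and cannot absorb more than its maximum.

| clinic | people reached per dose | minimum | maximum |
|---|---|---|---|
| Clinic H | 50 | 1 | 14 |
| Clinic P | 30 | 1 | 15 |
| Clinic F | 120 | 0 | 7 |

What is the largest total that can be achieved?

Meeting every minimum uses 1+1+0 = 2 doses, leaving 14.
Rank by people reached per dose: Clinic F 120 > Clinic H 50 > Clinic P 30.
Give Clinic F 7 more to hit its cap of 7 ; 7 left.
Clinic H: +7 (room for 13) → 8. Pool exhausted.
Total = 50×8 + 30×1 + 120×7 = 1270.

1270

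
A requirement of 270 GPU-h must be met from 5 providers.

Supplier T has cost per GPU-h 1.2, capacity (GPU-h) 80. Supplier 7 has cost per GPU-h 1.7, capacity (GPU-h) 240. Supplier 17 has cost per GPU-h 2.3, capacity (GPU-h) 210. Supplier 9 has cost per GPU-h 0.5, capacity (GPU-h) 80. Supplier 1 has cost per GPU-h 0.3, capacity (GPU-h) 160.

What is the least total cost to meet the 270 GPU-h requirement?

124

Use providers in increasing cost order.
Supplier 1 at 0.3: take all 160 GPU-h → 110 still needed.
Supplier 9 (0.5): use full 80 → 30 GPU-h to go.
Supplier T (1.2): take the remaining 30 → done.
Supplier 7, Supplier 17: unused.
Cost = 160×0.3 + 80×0.5 + 30×1.2 = 124.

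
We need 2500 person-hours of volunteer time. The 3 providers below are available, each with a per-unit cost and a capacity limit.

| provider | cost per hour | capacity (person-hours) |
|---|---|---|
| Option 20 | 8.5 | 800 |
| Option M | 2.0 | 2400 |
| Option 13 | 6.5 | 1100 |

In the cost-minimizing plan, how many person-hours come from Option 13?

Use providers in increasing cost order.
Option M (2.0): use full 2400 — 100 person-hours to go.
Option 13 (6.5): take the remaining 100 — done.
Option 20: unused.

100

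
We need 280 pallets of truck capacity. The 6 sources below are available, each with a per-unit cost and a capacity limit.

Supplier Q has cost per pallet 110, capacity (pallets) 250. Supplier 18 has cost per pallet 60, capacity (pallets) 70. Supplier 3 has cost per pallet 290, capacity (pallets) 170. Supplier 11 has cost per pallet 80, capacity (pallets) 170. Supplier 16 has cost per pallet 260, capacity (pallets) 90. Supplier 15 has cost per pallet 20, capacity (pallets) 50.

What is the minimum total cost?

Cheapest first:
Supplier 15 (20): use full 50 — 230 pallets to go.
Take 70 from Supplier 18 at 60 — need 160 more.
Supplier 11 (80): take the remaining 160 — done.
Supplier Q, Supplier 16, Supplier 3: unused.
Cost = 50×20 + 70×60 + 160×80 = 18000.

18000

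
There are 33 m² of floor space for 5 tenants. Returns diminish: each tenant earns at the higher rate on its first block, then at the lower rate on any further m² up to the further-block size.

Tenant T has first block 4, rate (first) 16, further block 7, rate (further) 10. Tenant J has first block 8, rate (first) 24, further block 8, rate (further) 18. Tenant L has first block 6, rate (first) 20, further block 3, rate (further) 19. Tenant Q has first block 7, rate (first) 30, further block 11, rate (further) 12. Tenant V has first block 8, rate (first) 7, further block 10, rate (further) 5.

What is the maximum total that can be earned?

739

Treat each block as its own option and order by rate: Tenant Q/tier1 30 > Tenant J/tier1 24 > Tenant L/tier1 20 > Tenant L/tier2 19 > Tenant J/tier2 18 > Tenant T/tier1 16 > Tenant Q/tier2 12 > Tenant T/tier2 10 > Tenant V/tier1 7 > Tenant V/tier2 5.
Tenant Q tier1 at 30: fill all 7 → 26 left.
Tenant J/tier1 (24): +8 → 18 left.
Tenant L tier1 at 20: fill all 6 → 12 left.
Tenant L tier2 at 19: fill all 3 → 9 left.
Tenant J tier2 at 18: fill all 8 → 1 left.
Tenant T/tier1: +1 of 4 at 16; pool empty.
Total = 30×7 + 24×8 + 20×6 + 19×3 + 18×8 + 16×1 = 739.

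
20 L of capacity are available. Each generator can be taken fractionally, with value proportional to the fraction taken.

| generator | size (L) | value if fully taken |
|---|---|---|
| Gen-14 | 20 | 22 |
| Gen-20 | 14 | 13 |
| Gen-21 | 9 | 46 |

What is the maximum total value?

Sort by value density: Gen-21 46/9≈5.11, Gen-14 22/20≈1.1, Gen-20 13/14≈0.929.
All 9 L of Gen-21 fit (value 46) → 11 remain.
11 L left: a 11/20 share of Gen-14 gives 22×11/20 = 12.1.
Total value = 58.1.

58.1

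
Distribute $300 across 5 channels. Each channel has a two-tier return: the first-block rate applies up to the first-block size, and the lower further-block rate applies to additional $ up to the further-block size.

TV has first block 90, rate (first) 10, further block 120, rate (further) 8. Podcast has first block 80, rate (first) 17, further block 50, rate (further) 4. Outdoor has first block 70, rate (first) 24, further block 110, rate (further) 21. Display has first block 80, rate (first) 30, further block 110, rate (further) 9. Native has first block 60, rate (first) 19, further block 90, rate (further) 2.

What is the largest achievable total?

7150

Order all 10 blocks by rate: Display/T1 30 > Outdoor/T1 24 > Outdoor/T2 21 > Native/T1 19 > Podcast/T1 17 > TV/T1 10 > Display/T2 9 > TV/T2 8 > Podcast/T2 4 > Native/T2 2.
Display/T1 (30): +80 ; 220 left.
Outdoor T1 at 24: fill all 70 ; 150 left.
Fill Outdoor T2 block (110 at 21) ; 40 left.
40 remain; put them into Native T1 at 19.
Total = 30×80 + 24×70 + 21×110 + 19×40 = 7150.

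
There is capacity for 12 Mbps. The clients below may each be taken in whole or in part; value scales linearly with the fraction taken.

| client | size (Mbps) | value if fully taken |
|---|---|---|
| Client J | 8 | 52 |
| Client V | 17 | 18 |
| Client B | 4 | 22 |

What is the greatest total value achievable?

74

Best value per unit of size first: Client J 52/8≈6.5, Client B 22/4≈5.5, Client V 18/17≈1.06.
Take all of Client J (8 Mbps, value 52) — 4 Mbps left.
Take all of Client B (4 Mbps, value 22) — 0 Mbps left.
Total value = 74.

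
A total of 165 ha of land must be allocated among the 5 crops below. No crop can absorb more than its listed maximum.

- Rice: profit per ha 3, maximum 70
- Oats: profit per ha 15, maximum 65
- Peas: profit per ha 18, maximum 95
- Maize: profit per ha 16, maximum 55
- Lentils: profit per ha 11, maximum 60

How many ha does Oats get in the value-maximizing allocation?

Order the crops by profit per ha: Peas 18 > Maize 16 > Oats 15 > Lentils 11 > Rice 3.
Peas: +95 to 95 (cap) ; 70 left.
Give Maize 55 to hit its cap of 55 ; 15 left.
Only 15 left; Oats takes them to reach 15.

15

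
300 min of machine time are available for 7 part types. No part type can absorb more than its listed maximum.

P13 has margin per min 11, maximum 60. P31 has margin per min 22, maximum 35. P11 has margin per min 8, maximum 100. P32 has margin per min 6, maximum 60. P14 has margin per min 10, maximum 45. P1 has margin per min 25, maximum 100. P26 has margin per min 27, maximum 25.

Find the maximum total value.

Rank by margin per min: P26 27 > P1 25 > P31 22 > P13 11 > P14 10 > P11 8 > P32 6.
P26: +25 to 25 (cap) → 275 left.
P1: +100 to 100 (cap) → 175 left.
P31: +35 to 35 (cap) → 140 left.
Give P13 60 to hit its cap of 60 → 80 left.
P14 takes 45 to reach its cap of 45 → 35 left.
P11: +35 (room for 100) → 35. Pool exhausted.
Total = 11×60 + 22×35 + 8×35 + 10×45 + 25×100 + 27×25 = 5335.

5335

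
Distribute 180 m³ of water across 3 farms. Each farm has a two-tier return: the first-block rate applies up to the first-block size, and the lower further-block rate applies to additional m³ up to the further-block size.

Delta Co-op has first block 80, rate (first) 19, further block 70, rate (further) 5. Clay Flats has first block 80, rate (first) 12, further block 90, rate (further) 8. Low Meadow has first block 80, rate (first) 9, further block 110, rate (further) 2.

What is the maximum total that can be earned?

Order all 6 blocks by rate: Delta Co-op/first 19 > Clay Flats/first 12 > Low Meadow/first 9 > Clay Flats/second 8 > Delta Co-op/second 5 > Low Meadow/second 2.
Delta Co-op/first (19): +80 — 100 left.
Clay Flats/first (12): +80 — 20 left.
Low Meadow first at 9: only 20 left, fill 20.
Total = 19×80 + 12×80 + 9×20 = 2660.

2660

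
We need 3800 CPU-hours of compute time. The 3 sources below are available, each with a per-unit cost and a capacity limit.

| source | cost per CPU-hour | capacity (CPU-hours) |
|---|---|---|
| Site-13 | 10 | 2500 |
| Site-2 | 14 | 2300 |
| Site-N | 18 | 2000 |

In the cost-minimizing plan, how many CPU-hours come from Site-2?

1300

Use sources in increasing cost order.
Site-13 (10): use full 2500 ; 1300 CPU-hours to go.
Site-2 (14): take the remaining 1300 ; done.
Site-N: unused.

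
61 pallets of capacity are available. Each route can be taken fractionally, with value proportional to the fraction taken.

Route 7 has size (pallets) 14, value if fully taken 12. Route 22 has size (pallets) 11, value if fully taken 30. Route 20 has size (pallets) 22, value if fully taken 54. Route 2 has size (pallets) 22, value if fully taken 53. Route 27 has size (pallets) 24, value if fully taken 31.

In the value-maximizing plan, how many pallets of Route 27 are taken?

6

Best value per unit of size first: Route 22 30/11≈2.73, Route 20 54/22≈2.45, Route 2 53/22≈2.41, Route 27 31/24≈1.29, Route 7 12/14≈0.857.
Take all of Route 22 (11 pallets, value 30) → 50 pallets left.
Take all of Route 20 (22 pallets, value 54) → 28 pallets left.
Take all of Route 2 (22 pallets, value 53) → 6 pallets left.
6 pallets left: a 6/24 share of Route 27 gives 31×6/24 = 7.75.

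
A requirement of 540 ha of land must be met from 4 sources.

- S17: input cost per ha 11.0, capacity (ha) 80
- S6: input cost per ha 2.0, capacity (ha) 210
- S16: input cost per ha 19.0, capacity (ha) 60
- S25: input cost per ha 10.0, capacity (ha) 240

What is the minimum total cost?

3890

Cheapest first:
Take 210 from S6 at 2.0 → need 330 more.
Take 240 from S25 at 10.0 → need 90 more.
Take 80 from S17 at 11.0 → need 10 more.
S16 (19.0): take the remaining 10 → done.
Cost = 210×2.0 + 240×10.0 + 80×11.0 + 10×19.0 = 3890.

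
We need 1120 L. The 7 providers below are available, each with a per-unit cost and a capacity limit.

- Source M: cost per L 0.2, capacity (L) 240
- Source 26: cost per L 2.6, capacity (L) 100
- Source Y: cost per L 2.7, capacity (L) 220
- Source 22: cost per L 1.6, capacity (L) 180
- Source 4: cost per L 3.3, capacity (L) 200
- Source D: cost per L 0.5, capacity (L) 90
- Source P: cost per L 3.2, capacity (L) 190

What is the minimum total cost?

2173

Cheapest first:
Source M (0.2): use full 240 ; 880 L to go.
Source D (0.5): use full 90 ; 790 L to go.
Take 180 from Source 22 at 1.6 ; need 610 more.
Source 26 at 2.6: take all 100 L ; 510 still needed.
Take 220 from Source Y at 2.7 ; need 290 more.
Source P (3.2): use full 190 ; 100 L to go.
Source 4 at 3.3: take 100 of its 200 ; requirement met.
Cost = 240×0.2 + 90×0.5 + 180×1.6 + 100×2.6 + 220×2.7 + 190×3.2 + 100×3.3 = 2173.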